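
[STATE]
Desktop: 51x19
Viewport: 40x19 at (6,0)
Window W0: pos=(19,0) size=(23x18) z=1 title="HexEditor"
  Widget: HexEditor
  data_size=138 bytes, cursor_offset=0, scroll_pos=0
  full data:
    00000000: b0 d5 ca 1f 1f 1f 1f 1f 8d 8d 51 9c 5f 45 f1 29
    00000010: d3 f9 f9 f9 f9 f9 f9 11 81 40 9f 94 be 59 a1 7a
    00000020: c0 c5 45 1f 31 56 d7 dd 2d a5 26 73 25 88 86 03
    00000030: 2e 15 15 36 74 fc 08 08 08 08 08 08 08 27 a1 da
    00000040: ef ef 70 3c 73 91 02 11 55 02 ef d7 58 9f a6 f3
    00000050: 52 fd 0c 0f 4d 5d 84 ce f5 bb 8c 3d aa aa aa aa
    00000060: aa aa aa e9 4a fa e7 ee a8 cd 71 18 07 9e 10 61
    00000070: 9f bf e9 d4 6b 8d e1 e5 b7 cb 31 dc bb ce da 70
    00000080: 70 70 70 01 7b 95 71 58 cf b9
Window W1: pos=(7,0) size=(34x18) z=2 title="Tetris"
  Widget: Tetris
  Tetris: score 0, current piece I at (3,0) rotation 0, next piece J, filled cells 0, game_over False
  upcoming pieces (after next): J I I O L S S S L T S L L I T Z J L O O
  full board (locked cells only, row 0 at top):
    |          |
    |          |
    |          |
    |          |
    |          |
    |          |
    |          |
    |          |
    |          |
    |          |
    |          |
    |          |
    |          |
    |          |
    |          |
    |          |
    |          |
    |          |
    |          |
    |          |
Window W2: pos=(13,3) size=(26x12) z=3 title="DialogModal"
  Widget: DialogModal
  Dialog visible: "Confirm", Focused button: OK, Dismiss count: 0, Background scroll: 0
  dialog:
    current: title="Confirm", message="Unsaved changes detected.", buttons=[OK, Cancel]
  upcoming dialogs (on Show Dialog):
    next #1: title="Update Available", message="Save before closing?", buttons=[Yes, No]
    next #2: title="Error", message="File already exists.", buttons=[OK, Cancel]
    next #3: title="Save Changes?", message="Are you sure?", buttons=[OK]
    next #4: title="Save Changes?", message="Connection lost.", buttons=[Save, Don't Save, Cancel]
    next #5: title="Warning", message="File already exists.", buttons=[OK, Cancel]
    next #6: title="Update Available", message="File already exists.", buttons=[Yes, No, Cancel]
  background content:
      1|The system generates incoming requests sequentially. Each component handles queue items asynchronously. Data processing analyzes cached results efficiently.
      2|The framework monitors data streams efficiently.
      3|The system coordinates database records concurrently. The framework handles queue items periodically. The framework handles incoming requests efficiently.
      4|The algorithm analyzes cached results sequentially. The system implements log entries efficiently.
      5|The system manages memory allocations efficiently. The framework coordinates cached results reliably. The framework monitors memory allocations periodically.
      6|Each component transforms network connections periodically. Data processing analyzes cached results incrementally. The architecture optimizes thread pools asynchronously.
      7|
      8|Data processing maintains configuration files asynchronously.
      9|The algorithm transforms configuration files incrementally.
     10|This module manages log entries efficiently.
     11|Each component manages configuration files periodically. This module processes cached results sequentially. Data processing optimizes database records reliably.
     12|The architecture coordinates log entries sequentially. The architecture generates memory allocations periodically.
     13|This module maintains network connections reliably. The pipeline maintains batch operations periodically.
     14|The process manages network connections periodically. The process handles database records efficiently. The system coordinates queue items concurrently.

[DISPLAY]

 ┏━━━━━━━━━━━━━━━━━━━━━━━━━━━━━━━━┓┓    
 ┃ Tetris                         ┃┃    
 ┠────────────────────────────────┨┨    
 ┃     ┏━━━━━━━━━━━━━━━━━━━━━━━━┓ ┃┃    
 ┃     ┃ DialogModal            ┃ ┃┃    
 ┃     ┠────────────────────────┨ ┃┃    
 ┃     ┃The system generates inc┃ ┃┃    
 ┃     ┃Th┌──────────────────┐ d┃ ┃┃    
 ┃     ┃Th│     Confirm      │ d┃ ┃┃    
 ┃     ┃Th│Unsaved changes de│ c┃ ┃┃    
 ┃     ┃Th│  [OK]  Cancel    │or┃ ┃┃    
 ┃     ┃Ea└──────────────────┘rm┃ ┃┃    
 ┃     ┃                        ┃ ┃┃    
 ┃     ┃Data processing maintain┃ ┃┃    
 ┃     ┗━━━━━━━━━━━━━━━━━━━━━━━━┛ ┃┃    
 ┃          │                     ┃┃    
 ┃          │                     ┃┃    
 ┗━━━━━━━━━━━━━━━━━━━━━━━━━━━━━━━━┛┛    
                                        


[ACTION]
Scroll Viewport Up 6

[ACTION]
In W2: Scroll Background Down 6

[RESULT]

 ┏━━━━━━━━━━━━━━━━━━━━━━━━━━━━━━━━┓┓    
 ┃ Tetris                         ┃┃    
 ┠────────────────────────────────┨┨    
 ┃     ┏━━━━━━━━━━━━━━━━━━━━━━━━┓ ┃┃    
 ┃     ┃ DialogModal            ┃ ┃┃    
 ┃     ┠────────────────────────┨ ┃┃    
 ┃     ┃                        ┃ ┃┃    
 ┃     ┃Da┌──────────────────┐in┃ ┃┃    
 ┃     ┃Th│     Confirm      │ms┃ ┃┃    
 ┃     ┃Th│Unsaved changes de│g ┃ ┃┃    
 ┃     ┃Ea│  [OK]  Cancel    │ c┃ ┃┃    
 ┃     ┃Th└──────────────────┘in┃ ┃┃    
 ┃     ┃This module maintains ne┃ ┃┃    
 ┃     ┃The process manages netw┃ ┃┃    
 ┃     ┗━━━━━━━━━━━━━━━━━━━━━━━━┛ ┃┃    
 ┃          │                     ┃┃    
 ┃          │                     ┃┃    
 ┗━━━━━━━━━━━━━━━━━━━━━━━━━━━━━━━━┛┛    
                                        


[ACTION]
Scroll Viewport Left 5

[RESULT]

      ┏━━━━━━━━━━━━━━━━━━━━━━━━━━━━━━━━┓
      ┃ Tetris                         ┃
      ┠────────────────────────────────┨
      ┃     ┏━━━━━━━━━━━━━━━━━━━━━━━━┓ ┃
      ┃     ┃ DialogModal            ┃ ┃
      ┃     ┠────────────────────────┨ ┃
      ┃     ┃                        ┃ ┃
      ┃     ┃Da┌──────────────────┐in┃ ┃
      ┃     ┃Th│     Confirm      │ms┃ ┃
      ┃     ┃Th│Unsaved changes de│g ┃ ┃
      ┃     ┃Ea│  [OK]  Cancel    │ c┃ ┃
      ┃     ┃Th└──────────────────┘in┃ ┃
      ┃     ┃This module maintains ne┃ ┃
      ┃     ┃The process manages netw┃ ┃
      ┃     ┗━━━━━━━━━━━━━━━━━━━━━━━━┛ ┃
      ┃          │                     ┃
      ┃          │                     ┃
      ┗━━━━━━━━━━━━━━━━━━━━━━━━━━━━━━━━┛
                                        


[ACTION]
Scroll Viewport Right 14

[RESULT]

━━━━━━━━━━━━━━━━━━━━━━━━━━━━━┓┓         
tris                         ┃┃         
─────────────────────────────┨┨         
  ┏━━━━━━━━━━━━━━━━━━━━━━━━┓ ┃┃         
  ┃ DialogModal            ┃ ┃┃         
  ┠────────────────────────┨ ┃┃         
  ┃                        ┃ ┃┃         
  ┃Da┌──────────────────┐in┃ ┃┃         
  ┃Th│     Confirm      │ms┃ ┃┃         
  ┃Th│Unsaved changes de│g ┃ ┃┃         
  ┃Ea│  [OK]  Cancel    │ c┃ ┃┃         
  ┃Th└──────────────────┘in┃ ┃┃         
  ┃This module maintains ne┃ ┃┃         
  ┃The process manages netw┃ ┃┃         
  ┗━━━━━━━━━━━━━━━━━━━━━━━━┛ ┃┃         
       │                     ┃┃         
       │                     ┃┃         
━━━━━━━━━━━━━━━━━━━━━━━━━━━━━┛┛         
                                        


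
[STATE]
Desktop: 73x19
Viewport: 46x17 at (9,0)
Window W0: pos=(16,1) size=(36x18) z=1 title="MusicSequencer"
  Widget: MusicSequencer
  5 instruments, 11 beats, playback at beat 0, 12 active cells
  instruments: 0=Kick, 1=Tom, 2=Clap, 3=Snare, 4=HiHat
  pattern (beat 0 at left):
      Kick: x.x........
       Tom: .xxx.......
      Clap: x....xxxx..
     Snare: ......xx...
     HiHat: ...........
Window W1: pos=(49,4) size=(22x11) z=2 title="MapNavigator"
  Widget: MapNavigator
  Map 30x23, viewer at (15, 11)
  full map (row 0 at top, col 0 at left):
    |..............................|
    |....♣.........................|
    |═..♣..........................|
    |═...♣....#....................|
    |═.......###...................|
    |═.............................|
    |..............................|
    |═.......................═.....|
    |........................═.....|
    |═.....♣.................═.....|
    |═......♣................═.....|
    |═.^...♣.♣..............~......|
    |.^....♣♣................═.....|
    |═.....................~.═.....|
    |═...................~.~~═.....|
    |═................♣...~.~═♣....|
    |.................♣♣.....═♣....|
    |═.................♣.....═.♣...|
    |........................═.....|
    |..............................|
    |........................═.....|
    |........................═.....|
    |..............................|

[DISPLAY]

                                              
       ┏━━━━━━━━━━━━━━━━━━━━━━━━━━━━━━━━━━┓   
       ┃ MusicSequencer                   ┃   
       ┠──────────────────────────────────┨   
       ┃      ▼1234567890               ┏━━━━━
       ┃  Kick█·█········               ┃ MapN
       ┃   Tom·███·······               ┠─────
       ┃  Clap█····████··               ┃.....
       ┃ Snare······██···               ┃.♣...
       ┃ HiHat···········               ┃..♣..
       ┃                                ┃.♣.♣.
       ┃                                ┃.♣♣..
       ┃                                ┃.....
       ┃                                ┃.....
       ┃                                ┗━━━━━
       ┃                                  ┃   
       ┃                                  ┃   


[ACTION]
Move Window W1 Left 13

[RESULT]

                                              
       ┏━━━━━━━━━━━━━━━━━━━━━━━━━━━━━━━━━━┓   
       ┃ MusicSequencer                   ┃   
       ┠──────────────────────────────────┨   
       ┃      ▼1234567890  ┏━━━━━━━━━━━━━━━━━━
       ┃  Kick█·█········  ┃ MapNavigator     
       ┃   Tom·███·······  ┠──────────────────
       ┃  Clap█····████··  ┃..................
       ┃ Snare······██···  ┃.♣................
       ┃ HiHat···········  ┃..♣...............
       ┃                   ┃.♣.♣......@.......
       ┃                   ┃.♣♣...............
       ┃                   ┃.................~
       ┃                   ┃...............~.~
       ┃                   ┗━━━━━━━━━━━━━━━━━━
       ┃                                  ┃   
       ┃                                  ┃   


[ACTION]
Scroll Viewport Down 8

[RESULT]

       ┃ MusicSequencer                   ┃   
       ┠──────────────────────────────────┨   
       ┃      ▼1234567890  ┏━━━━━━━━━━━━━━━━━━
       ┃  Kick█·█········  ┃ MapNavigator     
       ┃   Tom·███·······  ┠──────────────────
       ┃  Clap█····████··  ┃..................
       ┃ Snare······██···  ┃.♣................
       ┃ HiHat···········  ┃..♣...............
       ┃                   ┃.♣.♣......@.......
       ┃                   ┃.♣♣...............
       ┃                   ┃.................~
       ┃                   ┃...............~.~
       ┃                   ┗━━━━━━━━━━━━━━━━━━
       ┃                                  ┃   
       ┃                                  ┃   
       ┃                                  ┃   
       ┗━━━━━━━━━━━━━━━━━━━━━━━━━━━━━━━━━━┛   


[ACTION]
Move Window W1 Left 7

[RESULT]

       ┃ MusicSequencer                   ┃   
       ┠──────────────────────────────────┨   
       ┃      ▼12345┏━━━━━━━━━━━━━━━━━━━━┓┃   
       ┃  Kick█·█···┃ MapNavigator       ┃┃   
       ┃   Tom·███··┠────────────────────┨┃   
       ┃  Clap█····█┃...................═┃┃   
       ┃ Snare······┃.♣.................═┃┃   
       ┃ HiHat······┃..♣................═┃┃   
       ┃            ┃.♣.♣......@.......~.┃┃   
       ┃            ┃.♣♣................═┃┃   
       ┃            ┃.................~.═┃┃   
       ┃            ┃...............~.~~═┃┃   
       ┃            ┗━━━━━━━━━━━━━━━━━━━━┛┃   
       ┃                                  ┃   
       ┃                                  ┃   
       ┃                                  ┃   
       ┗━━━━━━━━━━━━━━━━━━━━━━━━━━━━━━━━━━┛   


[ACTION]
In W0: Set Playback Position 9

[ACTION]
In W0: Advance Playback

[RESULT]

       ┃ MusicSequencer                   ┃   
       ┠──────────────────────────────────┨   
       ┃      012345┏━━━━━━━━━━━━━━━━━━━━┓┃   
       ┃  Kick█·█···┃ MapNavigator       ┃┃   
       ┃   Tom·███··┠────────────────────┨┃   
       ┃  Clap█····█┃...................═┃┃   
       ┃ Snare······┃.♣.................═┃┃   
       ┃ HiHat······┃..♣................═┃┃   
       ┃            ┃.♣.♣......@.......~.┃┃   
       ┃            ┃.♣♣................═┃┃   
       ┃            ┃.................~.═┃┃   
       ┃            ┃...............~.~~═┃┃   
       ┃            ┗━━━━━━━━━━━━━━━━━━━━┛┃   
       ┃                                  ┃   
       ┃                                  ┃   
       ┃                                  ┃   
       ┗━━━━━━━━━━━━━━━━━━━━━━━━━━━━━━━━━━┛   


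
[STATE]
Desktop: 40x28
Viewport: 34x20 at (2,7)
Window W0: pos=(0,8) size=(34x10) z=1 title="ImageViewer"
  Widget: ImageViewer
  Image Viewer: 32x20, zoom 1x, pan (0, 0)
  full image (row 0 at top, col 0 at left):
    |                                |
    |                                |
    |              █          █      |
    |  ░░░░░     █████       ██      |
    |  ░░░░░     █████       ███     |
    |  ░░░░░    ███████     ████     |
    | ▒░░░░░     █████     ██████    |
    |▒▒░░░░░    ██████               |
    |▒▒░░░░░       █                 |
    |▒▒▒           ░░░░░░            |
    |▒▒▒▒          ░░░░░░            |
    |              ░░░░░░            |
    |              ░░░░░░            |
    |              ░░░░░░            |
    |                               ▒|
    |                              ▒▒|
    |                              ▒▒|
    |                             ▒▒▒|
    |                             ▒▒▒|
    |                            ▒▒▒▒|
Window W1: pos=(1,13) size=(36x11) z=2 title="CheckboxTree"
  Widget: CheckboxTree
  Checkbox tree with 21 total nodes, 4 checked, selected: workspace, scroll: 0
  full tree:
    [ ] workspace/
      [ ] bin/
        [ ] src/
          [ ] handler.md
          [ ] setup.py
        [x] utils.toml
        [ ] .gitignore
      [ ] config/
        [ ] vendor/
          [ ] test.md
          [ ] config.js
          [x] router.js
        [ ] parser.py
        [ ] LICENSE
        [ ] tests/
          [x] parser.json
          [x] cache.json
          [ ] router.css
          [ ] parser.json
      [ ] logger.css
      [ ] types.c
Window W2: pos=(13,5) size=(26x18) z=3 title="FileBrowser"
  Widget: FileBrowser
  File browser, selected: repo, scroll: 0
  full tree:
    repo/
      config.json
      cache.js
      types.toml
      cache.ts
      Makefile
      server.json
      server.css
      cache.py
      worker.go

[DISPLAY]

           ┠──────────────────────
━━━━━━━━━━━┃> [-] repo/           
ImageViewer┃    config.json       
───────────┃    cache.js          
           ┃    types.toml        
           ┃    cache.ts          
━━━━━━━━━━━┃    Makefile          
 CheckboxTr┃    server.json       
───────────┃    server.css        
>[-] worksp┃    cache.py          
   [-] bin/┃    worker.go         
     [ ] sr┃                      
       [ ] ┃                      
       [ ] ┃                      
     [x] ut┃                      
     [ ] .g┗━━━━━━━━━━━━━━━━━━━━━━
━━━━━━━━━━━━━━━━━━━━━━━━━━━━━━━━━━
                                  
                                  
                                  


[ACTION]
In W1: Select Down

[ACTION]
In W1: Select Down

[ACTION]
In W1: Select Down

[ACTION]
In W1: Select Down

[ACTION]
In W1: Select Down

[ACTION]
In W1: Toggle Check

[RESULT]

           ┠──────────────────────
━━━━━━━━━━━┃> [-] repo/           
ImageViewer┃    config.json       
───────────┃    cache.js          
           ┃    types.toml        
           ┃    cache.ts          
━━━━━━━━━━━┃    Makefile          
 CheckboxTr┃    server.json       
───────────┃    server.css        
 [-] worksp┃    cache.py          
   [ ] bin/┃    worker.go         
     [ ] sr┃                      
       [ ] ┃                      
       [ ] ┃                      
>    [ ] ut┃                      
     [ ] .g┗━━━━━━━━━━━━━━━━━━━━━━
━━━━━━━━━━━━━━━━━━━━━━━━━━━━━━━━━━
                                  
                                  
                                  


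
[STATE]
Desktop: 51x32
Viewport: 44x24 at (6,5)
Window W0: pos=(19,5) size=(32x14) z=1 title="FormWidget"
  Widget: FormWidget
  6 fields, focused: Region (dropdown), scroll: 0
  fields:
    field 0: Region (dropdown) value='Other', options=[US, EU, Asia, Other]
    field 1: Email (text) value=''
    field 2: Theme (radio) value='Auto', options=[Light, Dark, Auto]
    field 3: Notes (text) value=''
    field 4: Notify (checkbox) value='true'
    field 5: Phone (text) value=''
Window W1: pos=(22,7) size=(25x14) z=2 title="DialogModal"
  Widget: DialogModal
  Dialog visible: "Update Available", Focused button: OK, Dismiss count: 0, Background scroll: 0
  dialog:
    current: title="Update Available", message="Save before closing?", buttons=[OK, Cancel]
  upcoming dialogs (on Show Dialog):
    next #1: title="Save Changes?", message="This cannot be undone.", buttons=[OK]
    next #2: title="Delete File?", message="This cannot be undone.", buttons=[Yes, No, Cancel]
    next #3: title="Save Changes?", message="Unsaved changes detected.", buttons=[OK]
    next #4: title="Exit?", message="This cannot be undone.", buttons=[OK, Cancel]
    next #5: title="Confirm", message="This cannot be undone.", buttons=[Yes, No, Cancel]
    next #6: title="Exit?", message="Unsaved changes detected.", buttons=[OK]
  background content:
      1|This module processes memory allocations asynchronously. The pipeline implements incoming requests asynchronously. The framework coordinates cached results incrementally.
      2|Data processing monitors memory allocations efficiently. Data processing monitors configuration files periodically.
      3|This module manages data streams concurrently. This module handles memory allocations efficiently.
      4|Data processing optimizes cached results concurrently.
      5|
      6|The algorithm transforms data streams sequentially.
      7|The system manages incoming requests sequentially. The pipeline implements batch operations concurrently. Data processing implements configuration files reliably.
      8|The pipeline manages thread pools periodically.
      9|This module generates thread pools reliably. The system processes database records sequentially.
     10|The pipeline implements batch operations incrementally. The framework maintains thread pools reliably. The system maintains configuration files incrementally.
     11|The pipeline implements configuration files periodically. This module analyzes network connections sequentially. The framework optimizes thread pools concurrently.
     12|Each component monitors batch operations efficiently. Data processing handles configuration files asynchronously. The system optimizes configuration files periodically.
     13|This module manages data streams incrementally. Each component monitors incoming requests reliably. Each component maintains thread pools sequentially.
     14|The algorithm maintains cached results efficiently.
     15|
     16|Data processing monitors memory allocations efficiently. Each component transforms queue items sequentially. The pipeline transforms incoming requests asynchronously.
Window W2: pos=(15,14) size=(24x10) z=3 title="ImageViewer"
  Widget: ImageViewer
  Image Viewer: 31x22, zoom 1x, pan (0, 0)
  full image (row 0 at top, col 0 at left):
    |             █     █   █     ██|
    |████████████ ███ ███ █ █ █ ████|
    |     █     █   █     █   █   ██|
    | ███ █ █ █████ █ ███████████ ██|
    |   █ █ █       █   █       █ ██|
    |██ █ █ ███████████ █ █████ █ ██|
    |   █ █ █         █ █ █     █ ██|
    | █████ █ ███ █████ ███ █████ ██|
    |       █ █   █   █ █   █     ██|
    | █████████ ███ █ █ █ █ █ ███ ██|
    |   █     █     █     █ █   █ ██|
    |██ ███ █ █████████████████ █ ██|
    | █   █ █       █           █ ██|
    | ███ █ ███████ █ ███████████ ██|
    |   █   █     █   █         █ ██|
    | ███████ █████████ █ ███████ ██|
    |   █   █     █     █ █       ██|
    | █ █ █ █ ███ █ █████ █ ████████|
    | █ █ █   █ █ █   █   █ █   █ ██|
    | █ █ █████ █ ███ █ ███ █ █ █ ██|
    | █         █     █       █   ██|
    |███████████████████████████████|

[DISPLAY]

             ┏━━━━━━━━━━━━━━━━━━━━━━━━━━━━━━
             ┃ FormWidget                   
             ┠──┏━━━━━━━━━━━━━━━━━━━━━━━┓───
             ┃> ┃ DialogModal           ┃ ▼]
             ┃  ┠───────────────────────┨  ]
             ┃  ┃This module processes m┃) D
             ┃  ┃Data processing monitor┃  ]
             ┃  ┃Th┌─────────────────┐at┃   
             ┃  ┃Da│ Update Available│iz┃  ]
         ┏━━━━━━━━━━━━━━━━━━━━━━┓losi│  ┃   
         ┃ ImageViewer          ┃l   │rm┃   
         ┠──────────────────────┨────┘co┃   
         ┃             █     █  ┃ages th┃   
         ┃████████████ ███ ███ █┃rates t┃━━━
         ┃     █     █   █     █┃lements┃   
         ┃ ███ █ █ █████ █ █████┃━━━━━━━┛   
         ┃   █ █ █       █   █  ┃           
         ┃██ █ █ ███████████ █ █┃           
         ┗━━━━━━━━━━━━━━━━━━━━━━┛           
                                            
                                            
                                            
                                            
                                            


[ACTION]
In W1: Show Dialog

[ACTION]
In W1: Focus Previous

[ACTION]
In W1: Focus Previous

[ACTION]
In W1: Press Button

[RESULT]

             ┏━━━━━━━━━━━━━━━━━━━━━━━━━━━━━━
             ┃ FormWidget                   
             ┠──┏━━━━━━━━━━━━━━━━━━━━━━━┓───
             ┃> ┃ DialogModal           ┃ ▼]
             ┃  ┠───────────────────────┨  ]
             ┃  ┃This module processes m┃) D
             ┃  ┃Data processing monitor┃  ]
             ┃  ┃This module manages dat┃   
             ┃  ┃Data processing optimiz┃  ]
         ┏━━━━━━━━━━━━━━━━━━━━━━┓       ┃   
         ┃ ImageViewer          ┃ansform┃   
         ┠──────────────────────┨es inco┃   
         ┃             █     █  ┃ages th┃   
         ┃████████████ ███ ███ █┃rates t┃━━━
         ┃     █     █   █     █┃lements┃   
         ┃ ███ █ █ █████ █ █████┃━━━━━━━┛   
         ┃   █ █ █       █   █  ┃           
         ┃██ █ █ ███████████ █ █┃           
         ┗━━━━━━━━━━━━━━━━━━━━━━┛           
                                            
                                            
                                            
                                            
                                            


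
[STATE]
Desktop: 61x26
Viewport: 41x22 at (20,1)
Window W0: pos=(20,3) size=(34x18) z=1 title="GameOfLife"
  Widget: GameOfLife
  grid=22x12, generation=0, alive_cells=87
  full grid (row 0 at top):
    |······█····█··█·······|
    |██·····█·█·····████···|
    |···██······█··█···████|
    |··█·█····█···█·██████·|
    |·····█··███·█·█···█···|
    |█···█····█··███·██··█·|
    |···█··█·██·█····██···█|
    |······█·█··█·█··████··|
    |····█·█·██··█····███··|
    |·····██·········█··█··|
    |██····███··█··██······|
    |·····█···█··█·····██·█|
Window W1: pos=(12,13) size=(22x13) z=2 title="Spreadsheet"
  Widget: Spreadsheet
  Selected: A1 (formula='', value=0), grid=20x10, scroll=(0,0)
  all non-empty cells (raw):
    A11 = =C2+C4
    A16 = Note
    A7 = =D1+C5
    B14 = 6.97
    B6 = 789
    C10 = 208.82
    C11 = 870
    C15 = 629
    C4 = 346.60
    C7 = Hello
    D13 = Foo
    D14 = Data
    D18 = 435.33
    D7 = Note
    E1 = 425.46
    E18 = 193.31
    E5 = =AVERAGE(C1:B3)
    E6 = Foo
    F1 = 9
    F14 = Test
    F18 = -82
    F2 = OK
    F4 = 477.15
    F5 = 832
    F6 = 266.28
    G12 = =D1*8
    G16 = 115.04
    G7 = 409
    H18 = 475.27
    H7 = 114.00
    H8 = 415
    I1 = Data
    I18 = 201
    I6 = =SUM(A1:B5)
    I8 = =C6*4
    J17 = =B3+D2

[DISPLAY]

                                         
                                         
┏━━━━━━━━━━━━━━━━━━━━━━━━━━━━━━━━┓       
┃ GameOfLife                     ┃       
┠────────────────────────────────┨       
┃Gen: 0                          ┃       
┃······█····█··█·······          ┃       
┃██·····█·█·····████···          ┃       
┃···██······█··█···████          ┃       
┃··█·█····█···█·██████·          ┃       
┃·····█··███·█·█···█···          ┃       
┃█···█····█··███·██··█·          ┃       
━━━━━━━━━━━━━┓···██···█          ┃       
sheet        ┃█··████··          ┃       
─────────────┨····███··          ┃       
             ┃···█··█··          ┃       
A       B    ┃·██······          ┃       
-------------┃·····██·█          ┃       
  [0]       0┃                   ┃       
    0       0┃━━━━━━━━━━━━━━━━━━━┛       
    0       0┃                           
    0       0┃                           


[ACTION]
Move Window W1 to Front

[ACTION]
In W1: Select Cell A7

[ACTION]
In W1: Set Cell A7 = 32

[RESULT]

                                         
                                         
┏━━━━━━━━━━━━━━━━━━━━━━━━━━━━━━━━┓       
┃ GameOfLife                     ┃       
┠────────────────────────────────┨       
┃Gen: 0                          ┃       
┃······█····█··█·······          ┃       
┃██·····█·█·····████···          ┃       
┃···██······█··█···████          ┃       
┃··█·█····█···█·██████·          ┃       
┃·····█··███·█·█···█···          ┃       
┃█···█····█··███·██··█·          ┃       
━━━━━━━━━━━━━┓···██···█          ┃       
sheet        ┃█··████··          ┃       
─────────────┨····███··          ┃       
             ┃···█··█··          ┃       
A       B    ┃·██······          ┃       
-------------┃·····██·█          ┃       
    0       0┃                   ┃       
    0       0┃━━━━━━━━━━━━━━━━━━━┛       
    0       0┃                           
    0       0┃                           


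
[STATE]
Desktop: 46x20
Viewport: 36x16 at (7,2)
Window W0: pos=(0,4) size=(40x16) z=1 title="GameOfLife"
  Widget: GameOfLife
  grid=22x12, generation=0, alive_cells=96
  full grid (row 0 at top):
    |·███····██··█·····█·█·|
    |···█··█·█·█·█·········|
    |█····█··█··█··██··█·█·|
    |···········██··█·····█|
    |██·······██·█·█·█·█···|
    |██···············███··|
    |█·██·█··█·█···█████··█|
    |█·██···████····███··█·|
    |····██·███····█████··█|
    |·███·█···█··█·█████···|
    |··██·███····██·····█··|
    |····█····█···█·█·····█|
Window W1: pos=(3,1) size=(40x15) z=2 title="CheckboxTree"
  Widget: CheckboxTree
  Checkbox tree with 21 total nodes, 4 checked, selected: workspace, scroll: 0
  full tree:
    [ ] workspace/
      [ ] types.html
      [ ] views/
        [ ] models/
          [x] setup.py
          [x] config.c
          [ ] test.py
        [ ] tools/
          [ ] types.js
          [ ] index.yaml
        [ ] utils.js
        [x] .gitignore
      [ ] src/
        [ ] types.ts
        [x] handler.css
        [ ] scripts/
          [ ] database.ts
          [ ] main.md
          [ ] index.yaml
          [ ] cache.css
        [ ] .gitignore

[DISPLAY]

eckboxTree                         ┃
───────────────────────────────────┨
] workspace/                       ┃
[ ] types.html                     ┃
[-] views/                         ┃
  [-] models/                      ┃
    [x] setup.py                   ┃
    [x] config.c                   ┃
    [ ] test.py                    ┃
  [ ] tools/                       ┃
    [ ] types.js                   ┃
    [ ] index.yaml                 ┃
  [ ] utils.js                     ┃
━━━━━━━━━━━━━━━━━━━━━━━━━━━━━━━━━━━┛
·███····█████··█                ┃   
···█··█·█████···                ┃   


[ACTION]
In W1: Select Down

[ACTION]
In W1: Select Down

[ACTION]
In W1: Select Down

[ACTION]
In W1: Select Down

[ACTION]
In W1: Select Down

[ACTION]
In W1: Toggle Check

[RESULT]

eckboxTree                         ┃
───────────────────────────────────┨
] workspace/                       ┃
[ ] types.html                     ┃
[-] views/                         ┃
  [-] models/                      ┃
    [x] setup.py                   ┃
    [ ] config.c                   ┃
    [ ] test.py                    ┃
  [ ] tools/                       ┃
    [ ] types.js                   ┃
    [ ] index.yaml                 ┃
  [ ] utils.js                     ┃
━━━━━━━━━━━━━━━━━━━━━━━━━━━━━━━━━━━┛
·███····█████··█                ┃   
···█··█·█████···                ┃   


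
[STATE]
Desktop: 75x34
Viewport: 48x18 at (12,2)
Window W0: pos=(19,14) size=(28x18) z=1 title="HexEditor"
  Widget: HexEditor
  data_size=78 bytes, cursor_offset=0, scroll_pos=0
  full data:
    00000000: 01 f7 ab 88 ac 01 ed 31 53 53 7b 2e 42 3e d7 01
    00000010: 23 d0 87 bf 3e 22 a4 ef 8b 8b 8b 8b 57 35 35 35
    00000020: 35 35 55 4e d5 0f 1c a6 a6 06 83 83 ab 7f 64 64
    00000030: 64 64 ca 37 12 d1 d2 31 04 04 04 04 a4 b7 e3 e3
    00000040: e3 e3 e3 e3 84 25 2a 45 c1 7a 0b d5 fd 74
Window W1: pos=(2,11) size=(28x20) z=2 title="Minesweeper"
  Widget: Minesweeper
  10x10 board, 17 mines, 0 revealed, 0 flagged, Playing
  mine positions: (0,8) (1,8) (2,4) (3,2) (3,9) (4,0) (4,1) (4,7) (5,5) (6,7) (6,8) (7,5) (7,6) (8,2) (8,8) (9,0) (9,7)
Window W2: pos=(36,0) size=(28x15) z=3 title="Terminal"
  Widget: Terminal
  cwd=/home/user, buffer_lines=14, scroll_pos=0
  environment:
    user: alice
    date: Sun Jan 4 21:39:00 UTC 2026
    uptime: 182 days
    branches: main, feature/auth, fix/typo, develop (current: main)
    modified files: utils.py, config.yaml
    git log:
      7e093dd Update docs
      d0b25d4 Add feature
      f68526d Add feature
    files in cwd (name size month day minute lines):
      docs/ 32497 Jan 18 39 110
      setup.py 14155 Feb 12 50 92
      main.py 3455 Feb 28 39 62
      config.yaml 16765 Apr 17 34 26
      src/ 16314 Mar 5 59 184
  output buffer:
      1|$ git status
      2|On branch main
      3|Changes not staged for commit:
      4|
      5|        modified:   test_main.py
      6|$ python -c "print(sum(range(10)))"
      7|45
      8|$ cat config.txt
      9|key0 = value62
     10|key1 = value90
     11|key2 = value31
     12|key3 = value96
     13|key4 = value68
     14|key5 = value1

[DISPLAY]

                        ┠───────────────────────
                        ┃$ git status           
                        ┃On branch main         
                        ┃Changes not staged for 
                        ┃                       
                        ┃        modified:   tes
                        ┃$ python -c "print(sum(
                        ┃45                     
                        ┃$ cat config.txt       
━━━━━━━━━━━━━━━━━┓      ┃key0 = value62         
per              ┃      ┃key1 = value90         
─────────────────┨      ┃key2 = value31         
■                ┃━━━━━━┗━━━━━━━━━━━━━━━━━━━━━━━
■                ┃                ┃             
■                ┃────────────────┨             
■                ┃01 f7 ab 88 ac 0┃             
■                ┃23 d0 87 bf 3e 2┃             
■                ┃35 35 55 4e d5 0┃             


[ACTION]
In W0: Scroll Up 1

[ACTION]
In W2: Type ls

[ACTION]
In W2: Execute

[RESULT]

                        ┠───────────────────────
                        ┃45                     
                        ┃$ cat config.txt       
                        ┃key0 = value62         
                        ┃key1 = value90         
                        ┃key2 = value31         
                        ┃key3 = value96         
                        ┃key4 = value68         
                        ┃key5 = value1          
━━━━━━━━━━━━━━━━━┓      ┃$ ls                   
per              ┃      ┃docs/  setup.py  main.p
─────────────────┨      ┃$ █                    
■                ┃━━━━━━┗━━━━━━━━━━━━━━━━━━━━━━━
■                ┃                ┃             
■                ┃────────────────┨             
■                ┃01 f7 ab 88 ac 0┃             
■                ┃23 d0 87 bf 3e 2┃             
■                ┃35 35 55 4e d5 0┃             


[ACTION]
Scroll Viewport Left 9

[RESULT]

                                 ┠──────────────
                                 ┃45            
                                 ┃$ cat config.t
                                 ┃key0 = value62
                                 ┃key1 = value90
                                 ┃key2 = value31
                                 ┃key3 = value96
                                 ┃key4 = value68
                                 ┃key5 = value1 
━━━━━━━━━━━━━━━━━━━━━━━━━━┓      ┃$ ls          
 Minesweeper              ┃      ┃docs/  setup.p
──────────────────────────┨      ┃$ █           
■■■■■■■■■■                ┃━━━━━━┗━━━━━━━━━━━━━━
■■■■■■■■■■                ┃                ┃    
■■■■■■■■■■                ┃────────────────┨    
■■■■■■■■■■                ┃01 f7 ab 88 ac 0┃    
■■■■■■■■■■                ┃23 d0 87 bf 3e 2┃    
■■■■■■■■■■                ┃35 35 55 4e d5 0┃    
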